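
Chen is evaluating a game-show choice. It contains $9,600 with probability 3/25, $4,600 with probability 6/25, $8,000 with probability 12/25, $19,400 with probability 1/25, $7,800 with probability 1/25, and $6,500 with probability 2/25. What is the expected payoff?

$7,704

EV = 3/25 × 9600 + 6/25 × 4600 + 12/25 × 8000 + 1/25 × 19400 + 1/25 × 7800 + 2/25 × 6500 = 1152 + 1104 + 3840 + 776 + 312 + 520 = 7704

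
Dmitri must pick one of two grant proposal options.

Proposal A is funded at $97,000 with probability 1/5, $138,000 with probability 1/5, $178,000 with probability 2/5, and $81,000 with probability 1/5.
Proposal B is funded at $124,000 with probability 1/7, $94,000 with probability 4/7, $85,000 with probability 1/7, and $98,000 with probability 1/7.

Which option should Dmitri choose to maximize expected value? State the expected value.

Proposal A = 1/5 × 97000 + 1/5 × 138000 + 2/5 × 178000 + 1/5 × 81000 = 19400 + 27600 + 71200 + 16200 = 134400
Proposal B = 1/7 × 124000 + 4/7 × 94000 + 1/7 × 85000 + 1/7 × 98000 = 17714.2857 + 53714.2857 + 12142.8571 + 14000 = 97571.4286

Proposal A ($134,400)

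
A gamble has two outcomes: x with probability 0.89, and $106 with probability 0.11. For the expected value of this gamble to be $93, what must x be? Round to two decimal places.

x = $91.39

0.89·x + 0.11·106 = 93
0.89·x = 93 − 11.66 = 81.34
x = 81.34 / 0.89 = 91.3933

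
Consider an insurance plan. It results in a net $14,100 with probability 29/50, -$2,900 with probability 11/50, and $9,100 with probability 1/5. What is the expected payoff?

EV = 29/50 × 14100 + 11/50 × (-2900) + 1/5 × 9100 = 8178 − 638 + 1820 = 9360

$9,360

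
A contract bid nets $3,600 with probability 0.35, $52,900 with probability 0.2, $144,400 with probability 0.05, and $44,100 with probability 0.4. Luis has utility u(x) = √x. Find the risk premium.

$7,800

E[u] = 0.35·√3600 + 0.2·√52900 + 0.05·√144400 + 0.4·√44100 = 0.35·60 + 0.2·230 + 0.05·380 + 0.4·210 = 170
CE = (170)² = 28900
Risk premium = EV − CE = 36700 − 28900 = 7800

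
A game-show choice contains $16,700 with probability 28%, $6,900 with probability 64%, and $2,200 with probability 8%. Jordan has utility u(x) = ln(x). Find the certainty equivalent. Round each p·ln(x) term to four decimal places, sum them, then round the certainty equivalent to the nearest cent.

$8,065.09

E[u] = 0.28·ln(16700) + 0.64·ln(6900) + 0.08·ln(2200) = 2.7225 + 5.6571 + 0.6157 = 8.9953
CE = e^8.9953 ≈ 8065.09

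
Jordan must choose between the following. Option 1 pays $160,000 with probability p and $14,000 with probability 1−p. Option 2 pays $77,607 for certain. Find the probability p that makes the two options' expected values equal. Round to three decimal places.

p = 0.436

p·160000 + (1−p)·14000 = 77607
146000p + 14000 = 77607
p = (77607 − 14000) / 146000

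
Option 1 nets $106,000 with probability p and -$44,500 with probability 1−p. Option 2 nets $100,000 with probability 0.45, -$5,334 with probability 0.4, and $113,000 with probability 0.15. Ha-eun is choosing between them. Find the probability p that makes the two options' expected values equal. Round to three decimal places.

p = 0.693

EV(Option 2) = 0.45 × 100000 + 0.4 × (-5334) + 0.15 × 113000 = 45000 − 2133.6 + 16950 = 59816.4
p·106000 + (1−p)·(-44500) = 59816.4
150500p − 44500 = 59816.4
p = (59816.4 + 44500) / 150500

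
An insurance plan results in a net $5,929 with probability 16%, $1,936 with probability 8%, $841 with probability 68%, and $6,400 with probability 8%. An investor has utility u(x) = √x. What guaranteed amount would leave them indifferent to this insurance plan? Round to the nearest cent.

$1,760.64

E[u] = 0.16·√5929 + 0.08·√1936 + 0.68·√841 + 0.08·√6400 = 0.16·77 + 0.08·44 + 0.68·29 + 0.08·80 = 41.96
CE = (41.96)² = 1760.6416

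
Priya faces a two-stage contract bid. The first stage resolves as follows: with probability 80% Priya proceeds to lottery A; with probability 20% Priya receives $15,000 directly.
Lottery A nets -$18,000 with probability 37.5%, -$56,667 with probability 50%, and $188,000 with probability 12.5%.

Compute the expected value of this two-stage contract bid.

EV(A) = 0.375 × (-18000) + 0.5 × (-56667) + 0.125 × 188000 = -6750 − 28333.5 + 23500 = -11583.5
Branch B: 15000 (certain)
Overall = 0.8 × (-11583.5) + 0.2 × 15000 = -9266.8 + 3000 = -6266.8

-$6,266.80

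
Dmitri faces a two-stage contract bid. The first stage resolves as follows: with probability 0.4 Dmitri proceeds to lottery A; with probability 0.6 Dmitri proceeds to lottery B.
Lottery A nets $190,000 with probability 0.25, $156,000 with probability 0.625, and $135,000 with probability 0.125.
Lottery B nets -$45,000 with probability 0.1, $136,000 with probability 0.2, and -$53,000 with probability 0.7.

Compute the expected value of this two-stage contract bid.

EV(A) = 0.25 × 190000 + 0.625 × 156000 + 0.125 × 135000 = 47500 + 97500 + 16875 = 161875
EV(B) = 0.1 × (-45000) + 0.2 × 136000 + 0.7 × (-53000) = -4500 + 27200 − 37100 = -14400
Overall = 0.4 × 161875 + 0.6 × (-14400) = 64750 − 8640 = 56110

$56,110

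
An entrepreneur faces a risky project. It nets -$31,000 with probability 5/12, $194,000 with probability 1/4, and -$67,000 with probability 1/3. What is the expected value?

EV = 5/12 × (-31000) + 1/4 × 194000 + 1/3 × (-67000) = -12916.6667 + 48500 − 22333.3333 = 13250

$13,250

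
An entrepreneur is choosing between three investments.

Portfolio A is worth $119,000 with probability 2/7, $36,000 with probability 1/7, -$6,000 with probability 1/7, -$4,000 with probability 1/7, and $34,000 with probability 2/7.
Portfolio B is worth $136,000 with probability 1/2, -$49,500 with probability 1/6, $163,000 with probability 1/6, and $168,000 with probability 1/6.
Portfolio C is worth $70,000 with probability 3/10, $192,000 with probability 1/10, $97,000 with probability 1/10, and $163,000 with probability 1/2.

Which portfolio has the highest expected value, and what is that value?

Portfolio C ($131,400)

Portfolio A = 2/7 × 119000 + 1/7 × 36000 + 1/7 × (-6000) + 1/7 × (-4000) + 2/7 × 34000 = 34000 + 5142.8571 − 857.1429 − 571.4286 + 9714.2857 = 47428.5714
Portfolio B = 1/2 × 136000 + 1/6 × (-49500) + 1/6 × 163000 + 1/6 × 168000 = 68000 − 8250 + 27166.6667 + 28000 = 114916.6667
Portfolio C = 3/10 × 70000 + 1/10 × 192000 + 1/10 × 97000 + 1/2 × 163000 = 21000 + 19200 + 9700 + 81500 = 131400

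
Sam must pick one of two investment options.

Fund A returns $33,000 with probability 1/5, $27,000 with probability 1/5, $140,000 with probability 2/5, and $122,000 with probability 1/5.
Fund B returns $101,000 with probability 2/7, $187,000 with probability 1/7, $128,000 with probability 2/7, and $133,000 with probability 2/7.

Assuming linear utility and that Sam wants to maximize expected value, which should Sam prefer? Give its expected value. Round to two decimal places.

Fund B ($130,142.86)

Fund A = 1/5 × 33000 + 1/5 × 27000 + 2/5 × 140000 + 1/5 × 122000 = 6600 + 5400 + 56000 + 24400 = 92400
Fund B = 2/7 × 101000 + 1/7 × 187000 + 2/7 × 128000 + 2/7 × 133000 = 28857.1429 + 26714.2857 + 36571.4286 + 38000 = 130142.8571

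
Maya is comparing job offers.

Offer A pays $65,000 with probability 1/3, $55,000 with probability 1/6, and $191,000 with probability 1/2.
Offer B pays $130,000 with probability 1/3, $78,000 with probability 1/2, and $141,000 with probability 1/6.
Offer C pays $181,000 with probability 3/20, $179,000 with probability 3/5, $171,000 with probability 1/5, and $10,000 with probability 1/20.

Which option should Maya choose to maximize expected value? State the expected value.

Offer A = 1/3 × 65000 + 1/6 × 55000 + 1/2 × 191000 = 21666.6667 + 9166.6667 + 95500 = 126333.3333
Offer B = 1/3 × 130000 + 1/2 × 78000 + 1/6 × 141000 = 43333.3333 + 39000 + 23500 = 105833.3333
Offer C = 3/20 × 181000 + 3/5 × 179000 + 1/5 × 171000 + 1/20 × 10000 = 27150 + 107400 + 34200 + 500 = 169250

Offer C ($169,250)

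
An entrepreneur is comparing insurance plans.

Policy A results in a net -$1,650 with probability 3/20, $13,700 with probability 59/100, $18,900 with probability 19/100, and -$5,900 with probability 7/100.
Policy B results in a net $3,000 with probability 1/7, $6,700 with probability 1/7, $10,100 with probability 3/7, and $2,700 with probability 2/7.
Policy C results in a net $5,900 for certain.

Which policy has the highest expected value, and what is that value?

Policy A = 3/20 × (-1650) + 59/100 × 13700 + 19/100 × 18900 + 7/100 × (-5900) = -247.5 + 8083 + 3591 − 413 = 11013.5
Policy B = 1/7 × 3000 + 1/7 × 6700 + 3/7 × 10100 + 2/7 × 2700 = 428.5714 + 957.1429 + 4328.5714 + 771.4286 = 6485.7143
Policy C: 5900 (certain)

Policy A ($11,013.50)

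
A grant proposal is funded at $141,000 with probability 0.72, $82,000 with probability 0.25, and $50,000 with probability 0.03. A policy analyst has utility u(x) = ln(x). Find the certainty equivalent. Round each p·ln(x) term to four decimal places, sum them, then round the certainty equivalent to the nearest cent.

$119,360.07

E[u] = 0.72·ln(141000) + 0.25·ln(82000) + 0.03·ln(50000) = 8.5367 + 2.8286 + 0.3246 = 11.6899
CE = e^11.6899 ≈ 119360.07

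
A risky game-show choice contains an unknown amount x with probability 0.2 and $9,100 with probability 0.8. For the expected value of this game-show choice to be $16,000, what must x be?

x = $43,600

0.2·x + 0.8·9100 = 16000
0.2·x = 16000 − 7280 = 8720
x = 8720 / 0.2 = 43600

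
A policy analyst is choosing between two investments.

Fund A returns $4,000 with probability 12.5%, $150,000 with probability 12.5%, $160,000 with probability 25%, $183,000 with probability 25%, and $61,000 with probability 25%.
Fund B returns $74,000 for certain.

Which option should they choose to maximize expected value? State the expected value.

Fund A = 0.125 × 4000 + 0.125 × 150000 + 0.25 × 160000 + 0.25 × 183000 + 0.25 × 61000 = 500 + 18750 + 40000 + 45750 + 15250 = 120250
Fund B: 74000 (certain)

Fund A ($120,250)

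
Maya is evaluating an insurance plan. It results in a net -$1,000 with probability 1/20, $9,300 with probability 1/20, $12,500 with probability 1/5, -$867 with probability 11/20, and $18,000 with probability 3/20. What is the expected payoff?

EV = 1/20 × (-1000) + 1/20 × 9300 + 1/5 × 12500 + 11/20 × (-867) + 3/20 × 18000 = -50 + 465 + 2500 − 476.85 + 2700 = 5138.15

$5,138.15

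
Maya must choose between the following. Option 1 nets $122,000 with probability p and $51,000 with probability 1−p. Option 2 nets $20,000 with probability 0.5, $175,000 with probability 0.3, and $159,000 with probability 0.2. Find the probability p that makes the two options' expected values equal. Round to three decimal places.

p = 0.610

EV(Option 2) = 0.5 × 20000 + 0.3 × 175000 + 0.2 × 159000 = 10000 + 52500 + 31800 = 94300
p·122000 + (1−p)·51000 = 94300
71000p + 51000 = 94300
p = (94300 − 51000) / 71000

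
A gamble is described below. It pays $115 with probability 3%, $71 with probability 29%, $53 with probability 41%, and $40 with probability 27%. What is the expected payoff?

EV = 0.03 × 115 + 0.29 × 71 + 0.41 × 53 + 0.27 × 40 = 3.45 + 20.59 + 21.73 + 10.8 = 56.57

$56.57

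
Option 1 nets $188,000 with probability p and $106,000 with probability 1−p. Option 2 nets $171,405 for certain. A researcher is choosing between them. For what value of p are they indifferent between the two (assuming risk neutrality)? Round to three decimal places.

p·188000 + (1−p)·106000 = 171405
82000p + 106000 = 171405
p = (171405 − 106000) / 82000

p = 0.798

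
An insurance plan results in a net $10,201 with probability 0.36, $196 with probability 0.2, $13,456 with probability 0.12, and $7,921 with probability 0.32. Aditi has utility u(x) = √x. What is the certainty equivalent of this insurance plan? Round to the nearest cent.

$6,652.03

E[u] = 0.36·√10201 + 0.2·√196 + 0.12·√13456 + 0.32·√7921 = 0.36·101 + 0.2·14 + 0.12·116 + 0.32·89 = 81.56
CE = (81.56)² = 6652.0336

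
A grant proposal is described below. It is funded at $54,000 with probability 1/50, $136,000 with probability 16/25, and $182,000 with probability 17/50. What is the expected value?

EV = 1/50 × 54000 + 16/25 × 136000 + 17/50 × 182000 = 1080 + 87040 + 61880 = 150000

$150,000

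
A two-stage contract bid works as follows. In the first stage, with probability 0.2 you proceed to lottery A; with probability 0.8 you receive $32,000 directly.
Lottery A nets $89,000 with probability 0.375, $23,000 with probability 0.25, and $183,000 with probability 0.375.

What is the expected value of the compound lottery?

$47,150

EV(A) = 0.375 × 89000 + 0.25 × 23000 + 0.375 × 183000 = 33375 + 5750 + 68625 = 107750
Branch B: 32000 (certain)
Overall = 0.2 × 107750 + 0.8 × 32000 = 21550 + 25600 = 47150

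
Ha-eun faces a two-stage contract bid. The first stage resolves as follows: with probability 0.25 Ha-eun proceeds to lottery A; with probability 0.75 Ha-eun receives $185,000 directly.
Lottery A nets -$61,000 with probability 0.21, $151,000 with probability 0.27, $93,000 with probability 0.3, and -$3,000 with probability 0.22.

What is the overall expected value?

$152,550

EV(A) = 0.21 × (-61000) + 0.27 × 151000 + 0.3 × 93000 + 0.22 × (-3000) = -12810 + 40770 + 27900 − 660 = 55200
Branch B: 185000 (certain)
Overall = 0.25 × 55200 + 0.75 × 185000 = 13800 + 138750 = 152550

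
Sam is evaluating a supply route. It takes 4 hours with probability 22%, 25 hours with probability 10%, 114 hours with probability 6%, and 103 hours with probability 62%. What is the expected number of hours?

EV = 0.22 × 4 + 0.1 × 25 + 0.06 × 114 + 0.62 × 103 = 0.88 + 2.5 + 6.84 + 63.86 = 74.08

74.08 hours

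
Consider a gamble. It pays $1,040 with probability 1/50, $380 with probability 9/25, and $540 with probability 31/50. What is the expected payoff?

EV = 1/50 × 1040 + 9/25 × 380 + 31/50 × 540 = 20.8 + 136.8 + 334.8 = 492.4

$492.40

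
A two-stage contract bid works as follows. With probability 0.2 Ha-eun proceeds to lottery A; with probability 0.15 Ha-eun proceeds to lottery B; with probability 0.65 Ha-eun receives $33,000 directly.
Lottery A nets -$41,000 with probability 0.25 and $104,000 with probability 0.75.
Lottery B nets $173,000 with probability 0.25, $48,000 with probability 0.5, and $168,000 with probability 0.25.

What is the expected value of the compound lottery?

$51,387.50

EV(A) = 0.25 × (-41000) + 0.75 × 104000 = -10250 + 78000 = 67750
EV(B) = 0.25 × 173000 + 0.5 × 48000 + 0.25 × 168000 = 43250 + 24000 + 42000 = 109250
Branch C: 33000 (certain)
Overall = 0.2 × 67750 + 0.15 × 109250 + 0.65 × 33000 = 13550 + 16387.5 + 21450 = 51387.5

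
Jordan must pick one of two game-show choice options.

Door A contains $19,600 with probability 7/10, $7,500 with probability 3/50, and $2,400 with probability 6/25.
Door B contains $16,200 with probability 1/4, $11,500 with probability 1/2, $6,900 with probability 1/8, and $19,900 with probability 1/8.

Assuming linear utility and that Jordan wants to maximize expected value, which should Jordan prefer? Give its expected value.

Door A = 7/10 × 19600 + 3/50 × 7500 + 6/25 × 2400 = 13720 + 450 + 576 = 14746
Door B = 1/4 × 16200 + 1/2 × 11500 + 1/8 × 6900 + 1/8 × 19900 = 4050 + 5750 + 862.5 + 2487.5 = 13150

Door A ($14,746)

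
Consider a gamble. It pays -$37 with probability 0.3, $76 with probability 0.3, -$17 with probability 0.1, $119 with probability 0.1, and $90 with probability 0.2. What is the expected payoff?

EV = 0.3 × (-37) + 0.3 × 76 + 0.1 × (-17) + 0.1 × 119 + 0.2 × 90 = -11.1 + 22.8 − 1.7 + 11.9 + 18 = 39.9

$39.90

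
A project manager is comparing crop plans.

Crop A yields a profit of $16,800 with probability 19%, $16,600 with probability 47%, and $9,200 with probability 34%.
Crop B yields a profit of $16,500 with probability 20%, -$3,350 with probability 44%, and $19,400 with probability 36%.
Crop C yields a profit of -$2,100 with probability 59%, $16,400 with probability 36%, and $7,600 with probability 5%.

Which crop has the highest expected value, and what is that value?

Crop A = 0.19 × 16800 + 0.47 × 16600 + 0.34 × 9200 = 3192 + 7802 + 3128 = 14122
Crop B = 0.2 × 16500 + 0.44 × (-3350) + 0.36 × 19400 = 3300 − 1474 + 6984 = 8810
Crop C = 0.59 × (-2100) + 0.36 × 16400 + 0.05 × 7600 = -1239 + 5904 + 380 = 5045

Crop A ($14,122)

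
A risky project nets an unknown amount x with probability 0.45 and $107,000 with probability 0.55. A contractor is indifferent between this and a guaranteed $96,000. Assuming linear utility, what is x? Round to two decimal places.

x = $82,555.56

0.45·x + 0.55·107000 = 96000
0.45·x = 96000 − 58850 = 37150
x = 37150 / 0.45 = 82555.5556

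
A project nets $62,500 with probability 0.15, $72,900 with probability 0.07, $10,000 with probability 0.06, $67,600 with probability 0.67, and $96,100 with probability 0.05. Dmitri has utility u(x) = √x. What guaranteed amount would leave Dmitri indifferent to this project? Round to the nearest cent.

$63,554.41

E[u] = 0.15·√62500 + 0.07·√72900 + 0.06·√10000 + 0.67·√67600 + 0.05·√96100 = 0.15·250 + 0.07·270 + 0.06·100 + 0.67·260 + 0.05·310 = 252.1
CE = (252.1)² = 63554.41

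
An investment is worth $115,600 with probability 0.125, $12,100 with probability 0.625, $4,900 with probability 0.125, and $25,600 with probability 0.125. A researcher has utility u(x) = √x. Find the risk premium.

E[u] = 0.125·√115600 + 0.625·√12100 + 0.125·√4900 + 0.125·√25600 = 0.125·340 + 0.625·110 + 0.125·70 + 0.125·160 = 140
CE = (140)² = 19600
Risk premium = EV − CE = 25825 − 19600 = 6225

$6,225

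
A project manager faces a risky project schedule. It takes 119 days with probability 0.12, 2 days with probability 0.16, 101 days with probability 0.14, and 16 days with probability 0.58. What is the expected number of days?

EV = 0.12 × 119 + 0.16 × 2 + 0.14 × 101 + 0.58 × 16 = 14.28 + 0.32 + 14.14 + 9.28 = 38.02

38.02 days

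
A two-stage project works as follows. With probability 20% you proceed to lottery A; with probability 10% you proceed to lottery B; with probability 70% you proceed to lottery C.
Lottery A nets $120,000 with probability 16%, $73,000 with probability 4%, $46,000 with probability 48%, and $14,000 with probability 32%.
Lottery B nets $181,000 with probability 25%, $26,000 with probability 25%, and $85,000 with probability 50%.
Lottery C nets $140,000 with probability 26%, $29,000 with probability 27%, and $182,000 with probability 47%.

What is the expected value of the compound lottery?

$110,000

EV(A) = 0.16 × 120000 + 0.04 × 73000 + 0.48 × 46000 + 0.32 × 14000 = 19200 + 2920 + 22080 + 4480 = 48680
EV(B) = 0.25 × 181000 + 0.25 × 26000 + 0.5 × 85000 = 45250 + 6500 + 42500 = 94250
EV(C) = 0.26 × 140000 + 0.27 × 29000 + 0.47 × 182000 = 36400 + 7830 + 85540 = 129770
Overall = 0.2 × 48680 + 0.1 × 94250 + 0.7 × 129770 = 9736 + 9425 + 90839 = 110000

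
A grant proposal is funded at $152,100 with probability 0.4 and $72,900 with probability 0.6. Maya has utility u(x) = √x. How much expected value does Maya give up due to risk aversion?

$3,456

E[u] = 0.4·√152100 + 0.6·√72900 = 0.4·390 + 0.6·270 = 318
CE = (318)² = 101124
Risk premium = EV − CE = 104580 − 101124 = 3456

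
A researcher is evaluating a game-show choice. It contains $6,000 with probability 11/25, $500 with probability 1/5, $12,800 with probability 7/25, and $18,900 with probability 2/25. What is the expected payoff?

$7,836

EV = 11/25 × 6000 + 1/5 × 500 + 7/25 × 12800 + 2/25 × 18900 = 2640 + 100 + 3584 + 1512 = 7836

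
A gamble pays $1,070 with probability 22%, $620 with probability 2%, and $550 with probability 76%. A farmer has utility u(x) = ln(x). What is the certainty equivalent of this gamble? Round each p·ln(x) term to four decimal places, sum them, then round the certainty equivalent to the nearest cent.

E[u] = 0.22·ln(1070) + 0.02·ln(620) + 0.76·ln(550) = 1.5346 + 0.1286 + 4.7955 = 6.4587
CE = e^6.4587 ≈ 638.23

$638.23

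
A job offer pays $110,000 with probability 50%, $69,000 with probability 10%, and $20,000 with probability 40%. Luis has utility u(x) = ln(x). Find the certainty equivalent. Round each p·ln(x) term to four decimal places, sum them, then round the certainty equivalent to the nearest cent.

$53,087.67

E[u] = 0.5·ln(110000) + 0.1·ln(69000) + 0.4·ln(20000) = 5.8041 + 1.1142 + 3.9614 = 10.8797
CE = e^10.8797 ≈ 53087.67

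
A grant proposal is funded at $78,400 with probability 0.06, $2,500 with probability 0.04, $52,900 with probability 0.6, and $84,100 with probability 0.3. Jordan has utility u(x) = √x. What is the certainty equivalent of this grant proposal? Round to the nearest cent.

E[u] = 0.06·√78400 + 0.04·√2500 + 0.6·√52900 + 0.3·√84100 = 0.06·280 + 0.04·50 + 0.6·230 + 0.3·290 = 243.8
CE = (243.8)² = 59438.44

$59,438.44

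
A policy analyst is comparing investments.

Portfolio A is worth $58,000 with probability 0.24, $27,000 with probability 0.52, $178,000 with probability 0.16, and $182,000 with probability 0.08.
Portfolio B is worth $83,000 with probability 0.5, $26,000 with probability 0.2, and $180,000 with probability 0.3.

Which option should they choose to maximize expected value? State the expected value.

Portfolio A = 0.24 × 58000 + 0.52 × 27000 + 0.16 × 178000 + 0.08 × 182000 = 13920 + 14040 + 28480 + 14560 = 71000
Portfolio B = 0.5 × 83000 + 0.2 × 26000 + 0.3 × 180000 = 41500 + 5200 + 54000 = 100700

Portfolio B ($100,700)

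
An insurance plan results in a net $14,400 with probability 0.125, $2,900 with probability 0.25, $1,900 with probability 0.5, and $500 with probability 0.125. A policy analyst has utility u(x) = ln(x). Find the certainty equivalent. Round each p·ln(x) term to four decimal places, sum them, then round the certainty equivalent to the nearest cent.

$2,302.15

E[u] = 0.125·ln(14400) + 0.25·ln(2900) + 0.5·ln(1900) + 0.125·ln(500) = 1.1969 + 1.9931 + 3.7748 + 0.7768 = 7.7416
CE = e^7.7416 ≈ 2302.15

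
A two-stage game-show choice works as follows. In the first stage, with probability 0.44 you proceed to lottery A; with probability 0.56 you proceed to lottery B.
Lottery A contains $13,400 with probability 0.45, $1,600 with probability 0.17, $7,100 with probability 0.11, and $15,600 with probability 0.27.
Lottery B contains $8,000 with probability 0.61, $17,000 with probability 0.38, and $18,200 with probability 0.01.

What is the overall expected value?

EV(A) = 0.45 × 13400 + 0.17 × 1600 + 0.11 × 7100 + 0.27 × 15600 = 6030 + 272 + 781 + 4212 = 11295
EV(B) = 0.61 × 8000 + 0.38 × 17000 + 0.01 × 18200 = 4880 + 6460 + 182 = 11522
Overall = 0.44 × 11295 + 0.56 × 11522 = 4969.8 + 6452.32 = 11422.12

$11,422.12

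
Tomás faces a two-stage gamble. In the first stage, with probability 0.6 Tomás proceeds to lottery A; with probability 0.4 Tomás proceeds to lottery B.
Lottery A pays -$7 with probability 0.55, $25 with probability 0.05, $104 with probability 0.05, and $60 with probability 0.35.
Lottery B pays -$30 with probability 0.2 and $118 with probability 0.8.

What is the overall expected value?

$49.52

EV(A) = 0.55 × (-7) + 0.05 × 25 + 0.05 × 104 + 0.35 × 60 = -3.85 + 1.25 + 5.2 + 21 = 23.6
EV(B) = 0.2 × (-30) + 0.8 × 118 = -6 + 94.4 = 88.4
Overall = 0.6 × 23.6 + 0.4 × 88.4 = 14.16 + 35.36 = 49.52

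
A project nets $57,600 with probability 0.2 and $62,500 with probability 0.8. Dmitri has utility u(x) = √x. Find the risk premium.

$16

E[u] = 0.2·√57600 + 0.8·√62500 = 0.2·240 + 0.8·250 = 248
CE = (248)² = 61504
Risk premium = EV − CE = 61520 − 61504 = 16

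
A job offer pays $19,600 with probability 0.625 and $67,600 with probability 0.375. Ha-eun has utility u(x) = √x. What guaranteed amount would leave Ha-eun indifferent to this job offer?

E[u] = 0.625·√19600 + 0.375·√67600 = 0.625·140 + 0.375·260 = 185
CE = (185)² = 34225

$34,225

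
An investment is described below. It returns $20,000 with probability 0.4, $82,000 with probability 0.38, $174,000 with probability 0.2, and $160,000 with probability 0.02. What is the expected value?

EV = 0.4 × 20000 + 0.38 × 82000 + 0.2 × 174000 + 0.02 × 160000 = 8000 + 31160 + 34800 + 3200 = 77160

$77,160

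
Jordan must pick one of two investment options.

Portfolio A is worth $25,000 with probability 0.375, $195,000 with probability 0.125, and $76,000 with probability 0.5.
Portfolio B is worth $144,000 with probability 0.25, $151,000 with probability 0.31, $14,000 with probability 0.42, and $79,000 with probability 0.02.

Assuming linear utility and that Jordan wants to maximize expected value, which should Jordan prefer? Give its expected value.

Portfolio A = 0.375 × 25000 + 0.125 × 195000 + 0.5 × 76000 = 9375 + 24375 + 38000 = 71750
Portfolio B = 0.25 × 144000 + 0.31 × 151000 + 0.42 × 14000 + 0.02 × 79000 = 36000 + 46810 + 5880 + 1580 = 90270

Portfolio B ($90,270)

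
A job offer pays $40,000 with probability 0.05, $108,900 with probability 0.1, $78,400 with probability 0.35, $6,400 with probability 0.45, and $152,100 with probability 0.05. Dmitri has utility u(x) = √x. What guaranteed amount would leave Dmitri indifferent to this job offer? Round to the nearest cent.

$38,612.25

E[u] = 0.05·√40000 + 0.1·√108900 + 0.35·√78400 + 0.45·√6400 + 0.05·√152100 = 0.05·200 + 0.1·330 + 0.35·280 + 0.45·80 + 0.05·390 = 196.5
CE = (196.5)² = 38612.25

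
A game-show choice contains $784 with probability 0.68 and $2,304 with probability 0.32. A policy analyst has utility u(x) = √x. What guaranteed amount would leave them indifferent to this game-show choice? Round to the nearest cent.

$1,183.36

E[u] = 0.68·√784 + 0.32·√2304 = 0.68·28 + 0.32·48 = 34.4
CE = (34.4)² = 1183.36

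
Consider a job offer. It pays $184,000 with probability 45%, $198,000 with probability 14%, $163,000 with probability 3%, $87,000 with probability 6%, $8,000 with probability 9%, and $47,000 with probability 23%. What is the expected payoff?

EV = 0.45 × 184000 + 0.14 × 198000 + 0.03 × 163000 + 0.06 × 87000 + 0.09 × 8000 + 0.23 × 47000 = 82800 + 27720 + 4890 + 5220 + 720 + 10810 = 132160

$132,160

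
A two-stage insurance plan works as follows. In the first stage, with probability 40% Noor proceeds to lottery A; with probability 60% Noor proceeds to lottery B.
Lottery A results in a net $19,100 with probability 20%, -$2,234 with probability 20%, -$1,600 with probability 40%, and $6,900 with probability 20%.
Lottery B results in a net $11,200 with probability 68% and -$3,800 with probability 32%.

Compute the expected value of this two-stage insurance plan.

EV(A) = 0.2 × 19100 + 0.2 × (-2234) + 0.4 × (-1600) + 0.2 × 6900 = 3820 − 446.8 − 640 + 1380 = 4113.2
EV(B) = 0.68 × 11200 + 0.32 × (-3800) = 7616 − 1216 = 6400
Overall = 0.4 × 4113.2 + 0.6 × 6400 = 1645.28 + 3840 = 5485.28

$5,485.28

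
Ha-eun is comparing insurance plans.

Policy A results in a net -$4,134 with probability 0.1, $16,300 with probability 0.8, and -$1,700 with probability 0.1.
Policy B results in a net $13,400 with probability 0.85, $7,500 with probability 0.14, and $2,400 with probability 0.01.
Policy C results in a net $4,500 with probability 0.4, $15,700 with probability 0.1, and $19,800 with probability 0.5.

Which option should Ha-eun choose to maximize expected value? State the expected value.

Policy C ($13,270)

Policy A = 0.1 × (-4134) + 0.8 × 16300 + 0.1 × (-1700) = -413.4 + 13040 − 170 = 12456.6
Policy B = 0.85 × 13400 + 0.14 × 7500 + 0.01 × 2400 = 11390 + 1050 + 24 = 12464
Policy C = 0.4 × 4500 + 0.1 × 15700 + 0.5 × 19800 = 1800 + 1570 + 9900 = 13270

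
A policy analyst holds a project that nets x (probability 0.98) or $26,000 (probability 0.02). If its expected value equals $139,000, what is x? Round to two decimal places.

0.98·x + 0.02·26000 = 139000
0.98·x = 139000 − 520 = 138480
x = 138480 / 0.98 = 141306.1224

x = $141,306.12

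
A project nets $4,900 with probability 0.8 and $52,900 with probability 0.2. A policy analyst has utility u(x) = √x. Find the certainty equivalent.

E[u] = 0.8·√4900 + 0.2·√52900 = 0.8·70 + 0.2·230 = 102
CE = (102)² = 10404

$10,404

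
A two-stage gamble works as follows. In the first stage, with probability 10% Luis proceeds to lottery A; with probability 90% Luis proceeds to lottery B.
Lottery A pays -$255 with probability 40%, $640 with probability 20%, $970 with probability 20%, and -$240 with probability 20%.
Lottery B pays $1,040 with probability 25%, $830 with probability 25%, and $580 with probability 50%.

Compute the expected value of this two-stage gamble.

EV(A) = 0.4 × (-255) + 0.2 × 640 + 0.2 × 970 + 0.2 × (-240) = -102 + 128 + 194 − 48 = 172
EV(B) = 0.25 × 1040 + 0.25 × 830 + 0.5 × 580 = 260 + 207.5 + 290 = 757.5
Overall = 0.1 × 172 + 0.9 × 757.5 = 17.2 + 681.75 = 698.95

$698.95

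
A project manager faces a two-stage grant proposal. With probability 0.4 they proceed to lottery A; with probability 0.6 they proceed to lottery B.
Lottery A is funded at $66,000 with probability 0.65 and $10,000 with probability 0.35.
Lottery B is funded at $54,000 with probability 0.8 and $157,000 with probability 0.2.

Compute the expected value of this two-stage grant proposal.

$63,320

EV(A) = 0.65 × 66000 + 0.35 × 10000 = 42900 + 3500 = 46400
EV(B) = 0.8 × 54000 + 0.2 × 157000 = 43200 + 31400 = 74600
Overall = 0.4 × 46400 + 0.6 × 74600 = 18560 + 44760 = 63320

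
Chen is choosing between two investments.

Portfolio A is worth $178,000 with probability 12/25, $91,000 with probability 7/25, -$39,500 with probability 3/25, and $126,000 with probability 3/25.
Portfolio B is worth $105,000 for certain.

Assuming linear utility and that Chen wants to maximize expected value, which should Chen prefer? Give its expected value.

Portfolio A ($121,300)

Portfolio A = 12/25 × 178000 + 7/25 × 91000 + 3/25 × (-39500) + 3/25 × 126000 = 85440 + 25480 − 4740 + 15120 = 121300
Portfolio B: 105000 (certain)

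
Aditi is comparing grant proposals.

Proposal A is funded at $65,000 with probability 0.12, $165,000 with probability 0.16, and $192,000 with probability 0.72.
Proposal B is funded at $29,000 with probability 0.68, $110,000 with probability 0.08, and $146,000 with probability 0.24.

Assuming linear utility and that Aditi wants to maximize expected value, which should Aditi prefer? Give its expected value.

Proposal A = 0.12 × 65000 + 0.16 × 165000 + 0.72 × 192000 = 7800 + 26400 + 138240 = 172440
Proposal B = 0.68 × 29000 + 0.08 × 110000 + 0.24 × 146000 = 19720 + 8800 + 35040 = 63560

Proposal A ($172,440)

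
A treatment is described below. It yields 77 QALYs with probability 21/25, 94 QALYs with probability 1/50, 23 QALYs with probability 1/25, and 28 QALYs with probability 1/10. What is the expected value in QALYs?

70.28 QALYs

EV = 21/25 × 77 + 1/50 × 94 + 1/25 × 23 + 1/10 × 28 = 64.68 + 1.88 + 0.92 + 2.8 = 70.28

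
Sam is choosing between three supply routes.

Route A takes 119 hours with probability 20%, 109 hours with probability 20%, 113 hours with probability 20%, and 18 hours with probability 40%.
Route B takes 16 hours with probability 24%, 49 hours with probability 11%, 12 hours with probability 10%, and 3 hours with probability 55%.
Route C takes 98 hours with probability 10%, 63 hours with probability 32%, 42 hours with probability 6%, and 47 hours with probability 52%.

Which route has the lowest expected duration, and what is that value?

Route B (12.08 hours)

Route A = 0.2 × 119 + 0.2 × 109 + 0.2 × 113 + 0.4 × 18 = 23.8 + 21.8 + 22.6 + 7.2 = 75.4
Route B = 0.24 × 16 + 0.11 × 49 + 0.1 × 12 + 0.55 × 3 = 3.84 + 5.39 + 1.2 + 1.65 = 12.08
Route C = 0.1 × 98 + 0.32 × 63 + 0.06 × 42 + 0.52 × 47 = 9.8 + 20.16 + 2.52 + 24.44 = 56.92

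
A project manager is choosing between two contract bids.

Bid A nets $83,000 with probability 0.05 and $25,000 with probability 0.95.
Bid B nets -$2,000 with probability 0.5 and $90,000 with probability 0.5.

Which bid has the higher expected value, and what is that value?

Bid A = 0.05 × 83000 + 0.95 × 25000 = 4150 + 23750 = 27900
Bid B = 0.5 × (-2000) + 0.5 × 90000 = -1000 + 45000 = 44000

Bid B ($44,000)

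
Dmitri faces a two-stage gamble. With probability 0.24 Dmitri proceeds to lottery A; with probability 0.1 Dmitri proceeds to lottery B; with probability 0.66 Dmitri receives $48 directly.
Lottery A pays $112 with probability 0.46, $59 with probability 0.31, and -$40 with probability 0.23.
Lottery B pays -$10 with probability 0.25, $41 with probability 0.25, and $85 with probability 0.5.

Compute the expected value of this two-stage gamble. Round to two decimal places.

EV(A) = 0.46 × 112 + 0.31 × 59 + 0.23 × (-40) = 51.52 + 18.29 − 9.2 = 60.61
EV(B) = 0.25 × (-10) + 0.25 × 41 + 0.5 × 85 = -2.5 + 10.25 + 42.5 = 50.25
Branch C: 48 (certain)
Overall = 0.24 × 60.61 + 0.1 × 50.25 + 0.66 × 48 = 14.5464 + 5.025 + 31.68 = 51.2514

$51.25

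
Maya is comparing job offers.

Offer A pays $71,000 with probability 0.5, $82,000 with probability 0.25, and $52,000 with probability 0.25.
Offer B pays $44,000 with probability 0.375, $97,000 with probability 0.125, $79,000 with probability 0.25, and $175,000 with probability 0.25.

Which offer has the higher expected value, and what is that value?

Offer B ($92,125)

Offer A = 0.5 × 71000 + 0.25 × 82000 + 0.25 × 52000 = 35500 + 20500 + 13000 = 69000
Offer B = 0.375 × 44000 + 0.125 × 97000 + 0.25 × 79000 + 0.25 × 175000 = 16500 + 12125 + 19750 + 43750 = 92125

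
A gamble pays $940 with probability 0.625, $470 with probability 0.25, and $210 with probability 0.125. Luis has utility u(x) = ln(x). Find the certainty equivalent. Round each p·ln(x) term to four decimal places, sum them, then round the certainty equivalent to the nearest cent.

E[u] = 0.625·ln(940) + 0.25·ln(470) + 0.125·ln(210) = 4.2787 + 1.5382 + 0.6684 = 6.4853
CE = e^6.4853 ≈ 655.44

$655.44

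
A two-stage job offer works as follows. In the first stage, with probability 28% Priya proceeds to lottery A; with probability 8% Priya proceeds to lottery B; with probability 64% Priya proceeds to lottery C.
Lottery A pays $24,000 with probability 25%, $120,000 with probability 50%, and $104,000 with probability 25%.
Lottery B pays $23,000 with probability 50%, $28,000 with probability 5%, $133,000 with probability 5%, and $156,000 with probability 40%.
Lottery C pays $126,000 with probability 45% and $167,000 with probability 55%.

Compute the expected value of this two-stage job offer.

$127,388

EV(A) = 0.25 × 24000 + 0.5 × 120000 + 0.25 × 104000 = 6000 + 60000 + 26000 = 92000
EV(B) = 0.5 × 23000 + 0.05 × 28000 + 0.05 × 133000 + 0.4 × 156000 = 11500 + 1400 + 6650 + 62400 = 81950
EV(C) = 0.45 × 126000 + 0.55 × 167000 = 56700 + 91850 = 148550
Overall = 0.28 × 92000 + 0.08 × 81950 + 0.64 × 148550 = 25760 + 6556 + 95072 = 127388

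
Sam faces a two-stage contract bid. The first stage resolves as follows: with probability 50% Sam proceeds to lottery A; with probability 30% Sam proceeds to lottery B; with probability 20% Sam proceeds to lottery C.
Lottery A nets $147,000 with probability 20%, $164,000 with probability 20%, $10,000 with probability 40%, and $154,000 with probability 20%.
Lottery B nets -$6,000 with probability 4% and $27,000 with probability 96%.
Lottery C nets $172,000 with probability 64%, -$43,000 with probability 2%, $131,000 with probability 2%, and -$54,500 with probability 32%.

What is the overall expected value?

$75,084

EV(A) = 0.2 × 147000 + 0.2 × 164000 + 0.4 × 10000 + 0.2 × 154000 = 29400 + 32800 + 4000 + 30800 = 97000
EV(B) = 0.04 × (-6000) + 0.96 × 27000 = -240 + 25920 = 25680
EV(C) = 0.64 × 172000 + 0.02 × (-43000) + 0.02 × 131000 + 0.32 × (-54500) = 110080 − 860 + 2620 − 17440 = 94400
Overall = 0.5 × 97000 + 0.3 × 25680 + 0.2 × 94400 = 48500 + 7704 + 18880 = 75084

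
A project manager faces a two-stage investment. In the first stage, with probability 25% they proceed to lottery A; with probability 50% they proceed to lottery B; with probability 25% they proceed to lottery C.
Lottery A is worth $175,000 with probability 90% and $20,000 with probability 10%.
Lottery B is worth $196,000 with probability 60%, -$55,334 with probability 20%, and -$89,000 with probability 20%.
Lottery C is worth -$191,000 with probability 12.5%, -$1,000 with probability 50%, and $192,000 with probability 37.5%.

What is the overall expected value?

EV(A) = 0.9 × 175000 + 0.1 × 20000 = 157500 + 2000 = 159500
EV(B) = 0.6 × 196000 + 0.2 × (-55334) + 0.2 × (-89000) = 117600 − 11066.8 − 17800 = 88733.2
EV(C) = 0.125 × (-191000) + 0.5 × (-1000) + 0.375 × 192000 = -23875 − 500 + 72000 = 47625
Overall = 0.25 × 159500 + 0.5 × 88733.2 + 0.25 × 47625 = 39875 + 44366.6 + 11906.25 = 96147.85

$96,147.85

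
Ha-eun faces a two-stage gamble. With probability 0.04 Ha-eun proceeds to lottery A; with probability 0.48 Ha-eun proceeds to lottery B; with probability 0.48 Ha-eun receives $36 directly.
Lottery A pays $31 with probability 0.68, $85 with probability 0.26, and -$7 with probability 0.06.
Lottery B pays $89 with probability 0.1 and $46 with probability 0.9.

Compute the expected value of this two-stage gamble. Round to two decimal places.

$43.13

EV(A) = 0.68 × 31 + 0.26 × 85 + 0.06 × (-7) = 21.08 + 22.1 − 0.42 = 42.76
EV(B) = 0.1 × 89 + 0.9 × 46 = 8.9 + 41.4 = 50.3
Branch C: 36 (certain)
Overall = 0.04 × 42.76 + 0.48 × 50.3 + 0.48 × 36 = 1.7104 + 24.144 + 17.28 = 43.1344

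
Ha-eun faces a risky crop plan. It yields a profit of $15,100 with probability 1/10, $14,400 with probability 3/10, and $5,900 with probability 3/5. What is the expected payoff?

EV = 1/10 × 15100 + 3/10 × 14400 + 3/5 × 5900 = 1510 + 4320 + 3540 = 9370

$9,370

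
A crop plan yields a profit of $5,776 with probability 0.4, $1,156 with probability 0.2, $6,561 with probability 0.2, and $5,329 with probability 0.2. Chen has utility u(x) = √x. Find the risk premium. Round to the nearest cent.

$295.60

E[u] = 0.4·√5776 + 0.2·√1156 + 0.2·√6561 + 0.2·√5329 = 0.4·76 + 0.2·34 + 0.2·81 + 0.2·73 = 68
CE = (68)² = 4624
Risk premium = EV − CE = 4919.6 − 4624 = 295.6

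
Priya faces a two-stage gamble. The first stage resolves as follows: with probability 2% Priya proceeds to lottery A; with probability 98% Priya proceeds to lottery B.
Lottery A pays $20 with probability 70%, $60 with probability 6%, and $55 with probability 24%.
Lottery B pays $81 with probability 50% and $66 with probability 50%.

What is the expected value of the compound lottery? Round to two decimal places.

EV(A) = 0.7 × 20 + 0.06 × 60 + 0.24 × 55 = 14 + 3.6 + 13.2 = 30.8
EV(B) = 0.5 × 81 + 0.5 × 66 = 40.5 + 33 = 73.5
Overall = 0.02 × 30.8 + 0.98 × 73.5 = 0.616 + 72.03 = 72.646

$72.65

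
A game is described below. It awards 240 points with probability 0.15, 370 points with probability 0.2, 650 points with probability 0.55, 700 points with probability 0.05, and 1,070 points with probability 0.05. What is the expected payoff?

556 points

EV = 0.15 × 240 + 0.2 × 370 + 0.55 × 650 + 0.05 × 700 + 0.05 × 1070 = 36 + 74 + 357.5 + 35 + 53.5 = 556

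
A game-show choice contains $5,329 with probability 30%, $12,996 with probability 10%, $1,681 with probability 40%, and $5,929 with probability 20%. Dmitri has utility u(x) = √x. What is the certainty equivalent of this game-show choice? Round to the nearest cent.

$4,238.01

E[u] = 0.3·√5329 + 0.1·√12996 + 0.4·√1681 + 0.2·√5929 = 0.3·73 + 0.1·114 + 0.4·41 + 0.2·77 = 65.1
CE = (65.1)² = 4238.01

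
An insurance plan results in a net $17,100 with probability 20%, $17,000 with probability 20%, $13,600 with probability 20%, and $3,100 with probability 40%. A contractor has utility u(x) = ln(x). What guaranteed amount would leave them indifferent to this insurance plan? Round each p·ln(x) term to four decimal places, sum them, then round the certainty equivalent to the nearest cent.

E[u] = 0.2·ln(17100) + 0.2·ln(17000) + 0.2·ln(13600) + 0.4·ln(3100) = 1.9494 + 1.9482 + 1.9036 + 3.2157 = 9.0169
CE = e^9.0169 ≈ 8241.19

$8,241.19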